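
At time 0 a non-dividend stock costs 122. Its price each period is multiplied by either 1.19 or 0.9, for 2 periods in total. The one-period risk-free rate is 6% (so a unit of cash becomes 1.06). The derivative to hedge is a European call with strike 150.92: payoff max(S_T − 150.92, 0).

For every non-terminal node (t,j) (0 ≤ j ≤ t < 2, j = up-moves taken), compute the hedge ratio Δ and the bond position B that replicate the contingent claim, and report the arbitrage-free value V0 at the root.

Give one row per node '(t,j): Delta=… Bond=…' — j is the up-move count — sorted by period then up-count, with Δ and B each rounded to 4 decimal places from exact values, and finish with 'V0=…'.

Risk-neutral probability p* = (R−d)/(u−d) = (1.06−0.9)/(1.19−0.9) = 0.5517.
At expiry t=2: V(2,0)=0.0000, V(2,1)=0.0000, V(2,2)=21.8442
  t=1,j=0: stock 109.8000 → up 130.6620 (V=0.0000), down 98.8200 (V=0.0000). Price 0.0000; hedge Δ=0.0000, bond B=0.0000.
  t=1,j=1: stock 145.1800 → up 172.7642 (V=21.8442), down 130.6620 (V=0.0000). Price 11.3698; hedge Δ=0.5188, bond B=-63.9550.
  t=0,j=0: stock 122.0000 → up 145.1800 (V=11.3698), down 109.8000 (V=0.0000). Price 5.9179; hedge Δ=0.3214, bond B=-33.2882.
Root portfolio cost Δ·122+B reproduces V0=5.9179.

(0,0): Delta=0.3214 Bond=-33.2882
(1,0): Delta=0.0000 Bond=0.0000
(1,1): Delta=0.5188 Bond=-63.9550
V0=5.9179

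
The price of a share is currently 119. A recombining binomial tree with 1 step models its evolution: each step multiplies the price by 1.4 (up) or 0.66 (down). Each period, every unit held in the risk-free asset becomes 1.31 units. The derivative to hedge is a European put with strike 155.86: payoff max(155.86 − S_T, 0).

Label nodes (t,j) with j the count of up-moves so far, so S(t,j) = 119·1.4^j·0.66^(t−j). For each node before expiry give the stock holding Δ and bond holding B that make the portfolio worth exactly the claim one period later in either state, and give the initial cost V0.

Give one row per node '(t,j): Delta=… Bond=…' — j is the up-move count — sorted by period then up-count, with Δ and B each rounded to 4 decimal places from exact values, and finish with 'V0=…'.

(0,0): Delta=-0.8780 Bond=111.6649
V0=7.1785

Since d<R<u, set p* = (R−d)/(u−d) = 0.8784; price each node as the discounted p*-expectation of its children.
At expiry t=1: V(1,0)=77.3200, V(1,1)=0.0000
(0,0): S=119.0000. Δ = (V_up−V_dn)/(S_up−S_dn) = (0.0000−77.3200)/(166.6000−78.5400) = -0.8780. V = [p*·0.0000 + (1−p*)·77.3200]/1.31 = 7.1785. B = V − Δ·S = 111.6649.
Root portfolio cost Δ·119+B reproduces V0=7.1785.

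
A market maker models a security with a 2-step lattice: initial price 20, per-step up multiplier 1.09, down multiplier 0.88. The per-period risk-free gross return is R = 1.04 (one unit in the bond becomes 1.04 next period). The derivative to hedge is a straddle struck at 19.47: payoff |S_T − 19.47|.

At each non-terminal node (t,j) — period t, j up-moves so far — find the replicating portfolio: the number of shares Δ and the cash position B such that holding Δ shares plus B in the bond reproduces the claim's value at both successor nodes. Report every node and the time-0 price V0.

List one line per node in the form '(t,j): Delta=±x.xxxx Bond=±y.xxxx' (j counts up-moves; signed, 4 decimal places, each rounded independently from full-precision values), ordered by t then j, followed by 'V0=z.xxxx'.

Since d<R<u, set p* = (R−d)/(u−d) = 0.7619; price each node as the discounted p*-expectation of its children.
Terminal payoffs: V(2,0)=3.9820, V(2,1)=0.2860, V(2,2)=4.2920
  t=1,j=0: stock 17.6000 → up 19.1840 (V=0.2860), down 15.4880 (V=3.9820). Price 1.1212; hedge Δ=-1.0000, bond B=18.7212.
  t=1,j=1: stock 21.8000 → up 23.7620 (V=4.2920), down 19.1840 (V=0.2860). Price 3.2098; hedge Δ=0.8751, bond B=-15.8664.
  t=0,j=0: stock 20.0000 → up 21.8000 (V=3.2098), down 17.6000 (V=1.1212). Price 2.6082; hedge Δ=0.4973, bond B=-7.3378.
The time-0 hedge costs 2.6082, which is the no-arbitrage price.

(0,0): Delta=0.4973 Bond=-7.3378
(1,0): Delta=-1.0000 Bond=18.7212
(1,1): Delta=0.8751 Bond=-15.8664
V0=2.6082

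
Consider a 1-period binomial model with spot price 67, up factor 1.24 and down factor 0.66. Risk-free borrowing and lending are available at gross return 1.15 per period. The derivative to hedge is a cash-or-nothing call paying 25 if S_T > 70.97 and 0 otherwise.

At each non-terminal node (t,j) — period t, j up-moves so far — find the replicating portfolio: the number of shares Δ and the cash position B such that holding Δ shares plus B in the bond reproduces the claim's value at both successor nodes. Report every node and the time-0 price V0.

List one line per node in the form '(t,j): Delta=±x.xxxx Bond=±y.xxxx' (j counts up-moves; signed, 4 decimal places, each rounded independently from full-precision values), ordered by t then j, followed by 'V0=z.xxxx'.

(0,0): Delta=0.6433 Bond=-24.7376
V0=18.3658

Since d<R<u, set p* = (R−d)/(u−d) = 0.8448; price each node as the discounted p*-expectation of its children.
Terminal values V(1,·): V(1,0)=0.0000, V(1,1)=25.0000
  t=0,j=0: stock 67.0000 → up 83.0800 (V=25.0000), down 44.2200 (V=0.0000). Price 18.3658; hedge Δ=0.6433, bond B=-24.7376.
The time-0 hedge costs 18.3658, which is the no-arbitrage price.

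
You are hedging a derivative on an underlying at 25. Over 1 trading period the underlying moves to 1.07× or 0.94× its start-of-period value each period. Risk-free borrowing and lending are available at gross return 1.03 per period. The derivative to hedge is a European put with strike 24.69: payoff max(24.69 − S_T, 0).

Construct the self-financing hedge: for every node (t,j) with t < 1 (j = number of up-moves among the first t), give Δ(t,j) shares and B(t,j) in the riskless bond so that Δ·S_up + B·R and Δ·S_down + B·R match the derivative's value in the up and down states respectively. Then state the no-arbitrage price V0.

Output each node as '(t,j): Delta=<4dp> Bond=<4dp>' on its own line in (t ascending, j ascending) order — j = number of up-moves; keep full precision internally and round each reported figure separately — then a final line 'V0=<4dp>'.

(0,0): Delta=-0.3662 Bond=9.5093
V0=0.3555

Since d<R<u, set p* = (R−d)/(u−d) = 0.6923; price each node as the discounted p*-expectation of its children.
At expiry t=1: V(1,0)=1.1900, V(1,1)=0.0000
  t=0,j=0: stock 25.0000 → up 26.7500 (V=0.0000), down 23.5000 (V=1.1900). Price 0.3555; hedge Δ=-0.3662, bond B=9.5093.
The time-0 hedge costs 0.3555, which is the no-arbitrage price.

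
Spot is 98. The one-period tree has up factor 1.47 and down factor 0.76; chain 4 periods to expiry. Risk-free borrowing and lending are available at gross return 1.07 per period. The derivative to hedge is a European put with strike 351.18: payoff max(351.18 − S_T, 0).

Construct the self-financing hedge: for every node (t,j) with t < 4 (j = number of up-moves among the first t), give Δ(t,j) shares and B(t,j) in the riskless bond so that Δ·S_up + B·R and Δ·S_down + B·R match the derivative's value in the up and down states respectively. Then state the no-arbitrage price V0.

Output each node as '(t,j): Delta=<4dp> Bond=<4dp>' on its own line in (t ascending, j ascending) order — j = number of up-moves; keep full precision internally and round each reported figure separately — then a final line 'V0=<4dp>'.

Risk-neutral probability p* = (R−d)/(u−d) = (1.07−0.76)/(1.47−0.76) = 0.4366.
At expiry t=4: V(4,0)=318.4851, V(4,1)=287.9411, V(4,2)=228.8627, V(4,3)=114.5926, V(4,4)=0.0000
(3,0): S=43.0196. Δ = (V_up−V_dn)/(S_up−S_dn) = (287.9411−318.4851)/(63.2389−32.6949) = -1.0000. V = [p*·287.9411 + (1−p*)·318.4851]/1.07 = 285.1860. B = V − Δ·S = 328.2056.
(3,1): S=83.2091. Δ = (V_up−V_dn)/(S_up−S_dn) = (228.8627−287.9411)/(122.3173−63.2389) = -1.0000. V = [p*·228.8627 + (1−p*)·287.9411]/1.07 = 244.9966. B = V − Δ·S = 328.2056.
(3,2): S=160.9438. Δ = (V_up−V_dn)/(S_up−S_dn) = (114.5926−228.8627)/(236.5874−122.3173) = -1.0000. V = [p*·114.5926 + (1−p*)·228.8627]/1.07 = 167.2618. B = V − Δ·S = 328.2056.
(3,3): S=311.2993. Δ = (V_up−V_dn)/(S_up−S_dn) = (0.0000−114.5926)/(457.6099−236.5874) = -0.5185. V = [p*·0.0000 + (1−p*)·114.5926]/1.07 = 60.3357. B = V − Δ·S = 221.7337.
(2,0): S=56.6048. Δ = (V_up−V_dn)/(S_up−S_dn) = (244.9966−285.1860)/(83.2091−43.0196) = -1.0000. V = [p*·244.9966 + (1−p*)·285.1860]/1.07 = 250.1294. B = V − Δ·S = 306.7342.
(2,1): S=109.4856. Δ = (V_up−V_dn)/(S_up−S_dn) = (167.2618−244.9966)/(160.9438−83.2091) = -1.0000. V = [p*·167.2618 + (1−p*)·244.9966]/1.07 = 197.2486. B = V − Δ·S = 306.7342.
(2,2): S=211.7682. Δ = (V_up−V_dn)/(S_up−S_dn) = (60.3357−167.2618)/(311.2993−160.9438) = -0.7112. V = [p*·60.3357 + (1−p*)·167.2618]/1.07 = 112.6876. B = V − Δ·S = 263.2877.
(1,0): S=74.4800. Δ = (V_up−V_dn)/(S_up−S_dn) = (197.2486−250.1294)/(109.4856−56.6048) = -1.0000. V = [p*·197.2486 + (1−p*)·250.1294]/1.07 = 212.1875. B = V − Δ·S = 286.6675.
(1,1): S=144.0600. Δ = (V_up−V_dn)/(S_up−S_dn) = (112.6876−197.2486)/(211.7682−109.4856) = -0.8267. V = [p*·112.6876 + (1−p*)·197.2486]/1.07 = 149.8389. B = V − Δ·S = 268.9389.
(0,0): S=98.0000. Δ = (V_up−V_dn)/(S_up−S_dn) = (149.8389−212.1875)/(144.0600−74.4800) = -0.8961. V = [p*·149.8389 + (1−p*)·212.1875]/1.07 = 172.8644. B = V − Δ·S = 260.6793.
The time-0 hedge costs 172.8644, which is the no-arbitrage price.

(0,0): Delta=-0.8961 Bond=260.6793
(1,0): Delta=-1.0000 Bond=286.6675
(1,1): Delta=-0.8267 Bond=268.9389
(2,0): Delta=-1.0000 Bond=306.7342
(2,1): Delta=-1.0000 Bond=306.7342
(2,2): Delta=-0.7112 Bond=263.2877
(3,0): Delta=-1.0000 Bond=328.2056
(3,1): Delta=-1.0000 Bond=328.2056
(3,2): Delta=-1.0000 Bond=328.2056
(3,3): Delta=-0.5185 Bond=221.7337
V0=172.8644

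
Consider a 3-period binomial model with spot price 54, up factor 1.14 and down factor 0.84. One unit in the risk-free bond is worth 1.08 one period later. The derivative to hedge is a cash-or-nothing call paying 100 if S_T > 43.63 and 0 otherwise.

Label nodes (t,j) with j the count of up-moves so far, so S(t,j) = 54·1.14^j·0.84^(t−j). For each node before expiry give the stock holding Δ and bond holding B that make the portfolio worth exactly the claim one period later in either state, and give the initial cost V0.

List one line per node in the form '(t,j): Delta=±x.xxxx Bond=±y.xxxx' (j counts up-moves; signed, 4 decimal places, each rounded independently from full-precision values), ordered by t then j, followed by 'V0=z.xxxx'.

(0,0): Delta=1.6935 Bond=-20.3221
(1,0): Delta=5.4434 Bond=-192.0439
(1,1): Delta=1.0027 Bond=20.5761
(2,0): Delta=0.0000 Bond=0.0000
(2,1): Delta=6.4462 Bond=-259.2593
(2,2): Delta=0.0000 Bond=92.5926
V0=71.1274

The replicating-portfolio and risk-neutral prices coincide; use p* = (1.08−0.84)/(1.14−0.84) = 0.8000 for the latter.
Payoff layer (t=3): V(3,0)=0.0000, V(3,1)=0.0000, V(3,2)=100.0000, V(3,3)=100.0000
(2,0): S=38.1024. Δ = (V_up−V_dn)/(S_up−S_dn) = (0.0000−0.0000)/(43.4367−32.0060) = 0.0000. V = [p*·0.0000 + (1−p*)·0.0000]/1.08 = 0.0000. B = V − Δ·S = 0.0000.
(2,1): S=51.7104. Δ = (V_up−V_dn)/(S_up−S_dn) = (100.0000−0.0000)/(58.9499−43.4367) = 6.4462. V = [p*·100.0000 + (1−p*)·0.0000]/1.08 = 74.0741. B = V − Δ·S = -259.2593.
(2,2): S=70.1784. Δ = (V_up−V_dn)/(S_up−S_dn) = (100.0000−100.0000)/(80.0034−58.9499) = 0.0000. V = [p*·100.0000 + (1−p*)·100.0000]/1.08 = 92.5926. B = V − Δ·S = 92.5926.
(1,0): S=45.3600. Δ = (V_up−V_dn)/(S_up−S_dn) = (74.0741−0.0000)/(51.7104−38.1024) = 5.4434. V = [p*·74.0741 + (1−p*)·0.0000]/1.08 = 54.8697. B = V − Δ·S = -192.0439.
(1,1): S=61.5600. Δ = (V_up−V_dn)/(S_up−S_dn) = (92.5926−74.0741)/(70.1784−51.7104) = 1.0027. V = [p*·92.5926 + (1−p*)·74.0741]/1.08 = 82.3045. B = V − Δ·S = 20.5761.
(0,0): S=54.0000. Δ = (V_up−V_dn)/(S_up−S_dn) = (82.3045−54.8697)/(61.5600−45.3600) = 1.6935. V = [p*·82.3045 + (1−p*)·54.8697]/1.08 = 71.1274. B = V − Δ·S = -20.3221.
Each (Δ,B) replicates both successor values, so the strategy is self-financing and V0 is arbitrage-free.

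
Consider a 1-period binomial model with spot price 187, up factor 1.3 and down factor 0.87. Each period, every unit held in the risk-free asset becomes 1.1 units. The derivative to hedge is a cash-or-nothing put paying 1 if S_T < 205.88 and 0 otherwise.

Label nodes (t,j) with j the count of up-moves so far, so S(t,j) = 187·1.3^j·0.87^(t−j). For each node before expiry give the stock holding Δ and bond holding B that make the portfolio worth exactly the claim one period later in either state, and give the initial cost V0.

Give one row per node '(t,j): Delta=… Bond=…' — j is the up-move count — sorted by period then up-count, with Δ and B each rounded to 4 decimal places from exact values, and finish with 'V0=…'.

(0,0): Delta=-0.0124 Bond=2.7484
V0=0.4228

Since d<R<u, set p* = (R−d)/(u−d) = 0.5349; price each node as the discounted p*-expectation of its children.
Terminal payoffs: V(1,0)=1.0000, V(1,1)=0.0000
Node (0,0) S=187.0000: V=(p*·0.0000+(1−p*)·1.0000)/1.1=0.4228; Δ=(0.0000−1.0000)/(243.1000−162.6900)=-0.0124; B=V−Δ·S=2.7484
Root portfolio cost Δ·187+B reproduces V0=0.4228.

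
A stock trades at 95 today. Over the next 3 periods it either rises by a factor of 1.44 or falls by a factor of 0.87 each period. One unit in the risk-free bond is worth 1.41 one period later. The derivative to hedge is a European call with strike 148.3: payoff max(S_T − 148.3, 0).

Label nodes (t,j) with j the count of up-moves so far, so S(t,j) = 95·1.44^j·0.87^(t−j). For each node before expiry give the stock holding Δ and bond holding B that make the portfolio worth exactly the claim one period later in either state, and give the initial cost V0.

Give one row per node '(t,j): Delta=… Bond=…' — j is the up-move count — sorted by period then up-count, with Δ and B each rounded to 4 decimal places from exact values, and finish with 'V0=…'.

(0,0): Delta=0.9575 Bond=-48.7346
(1,0): Delta=0.3292 Bond=-16.7887
(1,1): Delta=0.9786 Bond=-71.6005
(2,0): Delta=0.0000 Bond=0.0000
(2,1): Delta=0.3403 Bond=-24.9872
(2,2): Delta=1.0000 Bond=-105.1773
V0=42.2267

Risk-neutral probability p* = (R−d)/(u−d) = (1.41−0.87)/(1.44−0.87) = 0.9474.
Terminal payoffs: V(3,0)=0.0000, V(3,1)=0.0000, V(3,2)=23.0830, V(3,3)=135.3685
  t=2,j=0: stock 71.9055 → up 103.5439 (V=0.0000), down 62.5578 (V=0.0000). Price 0.0000; hedge Δ=0.0000, bond B=0.0000.
  t=2,j=1: stock 119.0160 → up 171.3830 (V=23.0830), down 103.5439 (V=0.0000). Price 15.5093; hedge Δ=0.3403, bond B=-24.9872.
  t=2,j=2: stock 196.9920 → up 283.6685 (V=135.3685), down 171.3830 (V=23.0830). Price 91.8147; hedge Δ=1.0000, bond B=-105.1773.
  t=1,j=0: stock 82.6500 → up 119.0160 (V=15.5093), down 71.9055 (V=0.0000). Price 10.4206; hedge Δ=0.3292, bond B=-16.7887.
  t=1,j=1: stock 136.8000 → up 196.9920 (V=91.8147), down 119.0160 (V=15.5093). Price 62.2685; hedge Δ=0.9786, bond B=-71.6005.
  t=0,j=0: stock 95.0000 → up 136.8000 (V=62.2685), down 82.6500 (V=10.4206). Price 42.2267; hedge Δ=0.9575, bond B=-48.7346.
Self-financing check: at every node Δ·S+B equals the discounted successor values.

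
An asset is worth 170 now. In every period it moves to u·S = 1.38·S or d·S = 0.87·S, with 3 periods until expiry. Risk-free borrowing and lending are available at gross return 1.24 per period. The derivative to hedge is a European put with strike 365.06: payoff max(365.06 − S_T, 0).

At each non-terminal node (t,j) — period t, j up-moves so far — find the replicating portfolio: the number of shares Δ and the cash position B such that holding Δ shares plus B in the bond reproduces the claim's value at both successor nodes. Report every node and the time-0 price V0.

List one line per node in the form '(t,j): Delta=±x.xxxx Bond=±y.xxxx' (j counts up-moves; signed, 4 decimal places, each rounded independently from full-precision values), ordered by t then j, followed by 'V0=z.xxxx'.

(0,0): Delta=-0.6774 Bond=152.9894
(1,0): Delta=-1.0000 Bond=237.4220
(1,1): Delta=-0.6004 Bond=171.6525
(2,0): Delta=-1.0000 Bond=294.4032
(2,1): Delta=-1.0000 Bond=294.4032
(2,2): Delta=-0.5051 Bond=181.9908
V0=37.8343

Since d<R<u, set p* = (R−d)/(u−d) = 0.7255; price each node as the discounted p*-expectation of its children.
Payoff layer (t=3): V(3,0)=253.1145, V(3,1)=187.4913, V(3,2)=83.3992, V(3,3)=0.0000
Node (2,0) S=128.6730: V=(p*·187.4913+(1−p*)·253.1145)/1.24=165.7302; Δ=(187.4913−253.1145)/(177.5687−111.9455)=-1.0000; B=V−Δ·S=294.4032
Node (2,1) S=204.1020: V=(p*·83.3992+(1−p*)·187.4913)/1.24=90.3012; Δ=(83.3992−187.4913)/(281.6608−177.5687)=-1.0000; B=V−Δ·S=294.4032
Node (2,2) S=323.7480: V=(p*·0.0000+(1−p*)·83.3992)/1.24=18.4628; Δ=(0.0000−83.3992)/(446.7722−281.6608)=-0.5051; B=V−Δ·S=181.9908
Node (1,0) S=147.9000: V=(p*·90.3012+(1−p*)·165.7302)/1.24=89.5220; Δ=(90.3012−165.7302)/(204.1020−128.6730)=-1.0000; B=V−Δ·S=237.4220
Node (1,1) S=234.6000: V=(p*·18.4628+(1−p*)·90.3012)/1.24=30.7929; Δ=(18.4628−90.3012)/(323.7480−204.1020)=-0.6004; B=V−Δ·S=171.6525
Node (0,0) S=170.0000: V=(p*·30.7929+(1−p*)·89.5220)/1.24=37.8343; Δ=(30.7929−89.5220)/(234.6000−147.9000)=-0.6774; B=V−Δ·S=152.9894
Root portfolio cost Δ·170+B reproduces V0=37.8343.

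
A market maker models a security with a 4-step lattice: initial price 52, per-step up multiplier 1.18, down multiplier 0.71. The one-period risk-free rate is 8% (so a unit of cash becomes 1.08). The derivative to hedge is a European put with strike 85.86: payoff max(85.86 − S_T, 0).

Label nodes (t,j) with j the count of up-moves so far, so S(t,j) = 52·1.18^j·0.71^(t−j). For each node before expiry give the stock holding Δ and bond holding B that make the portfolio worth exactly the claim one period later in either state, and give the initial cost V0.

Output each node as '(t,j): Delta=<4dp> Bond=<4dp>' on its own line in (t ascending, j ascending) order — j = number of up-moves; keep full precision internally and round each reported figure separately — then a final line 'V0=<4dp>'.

(0,0): Delta=-0.7630 Bond=55.0074
(1,0): Delta=-1.0000 Bond=68.1584
(1,1): Delta=-0.7244 Bond=57.0430
(2,0): Delta=-1.0000 Bond=73.6111
(2,1): Delta=-1.0000 Bond=73.6111
(2,2): Delta=-0.6796 Bond=58.3620
(3,0): Delta=-1.0000 Bond=79.5000
(3,1): Delta=-1.0000 Bond=79.5000
(3,2): Delta=-1.0000 Bond=79.5000
(3,3): Delta=-0.6275 Bond=58.5798
V0=15.3320

No-arbitrage ⇒ martingale measure with p* = (R−d)/(u−d) = 0.7872.
Terminal values V(4,·): V(4,0)=72.6459, V(4,1)=63.8986, V(4,2)=49.3607, V(4,3)=25.1993, V(4,4)=0.0000
(3,0): S=18.6114. Δ = (V_up−V_dn)/(S_up−S_dn) = (63.8986−72.6459)/(21.9614−13.2141) = -1.0000. V = [p*·63.8986 + (1−p*)·72.6459]/1.08 = 60.8886. B = V − Δ·S = 79.5000.
(3,1): S=30.9316. Δ = (V_up−V_dn)/(S_up−S_dn) = (49.3607−63.8986)/(36.4993−21.9614) = -1.0000. V = [p*·49.3607 + (1−p*)·63.8986]/1.08 = 48.5684. B = V − Δ·S = 79.5000.
(3,2): S=51.4074. Δ = (V_up−V_dn)/(S_up−S_dn) = (25.1993−49.3607)/(60.6607−36.4993) = -1.0000. V = [p*·25.1993 + (1−p*)·49.3607]/1.08 = 28.0926. B = V − Δ·S = 79.5000.
(3,3): S=85.4377. Δ = (V_up−V_dn)/(S_up−S_dn) = (0.0000−25.1993)/(100.8164−60.6607) = -0.6275. V = [p*·0.0000 + (1−p*)·25.1993]/1.08 = 4.9644. B = V − Δ·S = 58.5798.
(2,0): S=26.2132. Δ = (V_up−V_dn)/(S_up−S_dn) = (48.5684−60.8886)/(30.9316−18.6114) = -1.0000. V = [p*·48.5684 + (1−p*)·60.8886]/1.08 = 47.3979. B = V − Δ·S = 73.6111.
(2,1): S=43.5656. Δ = (V_up−V_dn)/(S_up−S_dn) = (28.0926−48.5684)/(51.4074−30.9316) = -1.0000. V = [p*·28.0926 + (1−p*)·48.5684]/1.08 = 30.0455. B = V − Δ·S = 73.6111.
(2,2): S=72.4048. Δ = (V_up−V_dn)/(S_up−S_dn) = (4.9644−28.0926)/(85.4377−51.4074) = -0.6796. V = [p*·4.9644 + (1−p*)·28.0926]/1.08 = 9.1530. B = V − Δ·S = 58.3620.
(1,0): S=36.9200. Δ = (V_up−V_dn)/(S_up−S_dn) = (30.0455−47.3979)/(43.5656−26.2132) = -1.0000. V = [p*·30.0455 + (1−p*)·47.3979]/1.08 = 31.2384. B = V − Δ·S = 68.1584.
(1,1): S=61.3600. Δ = (V_up−V_dn)/(S_up−S_dn) = (9.1530−30.0455)/(72.4048−43.5656) = -0.7244. V = [p*·9.1530 + (1−p*)·30.0455]/1.08 = 12.5910. B = V − Δ·S = 57.0430.
(0,0): S=52.0000. Δ = (V_up−V_dn)/(S_up−S_dn) = (12.5910−31.2384)/(61.3600−36.9200) = -0.7630. V = [p*·12.5910 + (1−p*)·31.2384]/1.08 = 15.3320. B = V − Δ·S = 55.0074.
Self-financing check: at every node Δ·S+B equals the discounted successor values.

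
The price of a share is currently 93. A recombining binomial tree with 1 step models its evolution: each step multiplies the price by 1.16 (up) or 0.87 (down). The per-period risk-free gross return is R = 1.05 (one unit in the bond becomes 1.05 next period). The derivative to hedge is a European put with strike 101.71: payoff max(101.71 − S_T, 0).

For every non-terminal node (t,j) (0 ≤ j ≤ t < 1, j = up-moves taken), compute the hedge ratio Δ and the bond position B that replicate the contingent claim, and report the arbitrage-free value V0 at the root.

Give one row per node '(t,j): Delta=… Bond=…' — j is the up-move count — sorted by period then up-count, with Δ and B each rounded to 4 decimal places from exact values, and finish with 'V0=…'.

(0,0): Delta=-0.7712 Bond=79.2381
V0=7.5140

Since d<R<u, set p* = (R−d)/(u−d) = 0.6207; price each node as the discounted p*-expectation of its children.
Terminal payoffs: V(1,0)=20.8000, V(1,1)=0.0000
Node (0,0) S=93.0000: V=(p*·0.0000+(1−p*)·20.8000)/1.05=7.5140; Δ=(0.0000−20.8000)/(107.8800−80.9100)=-0.7712; B=V−Δ·S=79.2381
Check: Δ(0,0)·S0 + B(0,0) = 7.5140 = V0.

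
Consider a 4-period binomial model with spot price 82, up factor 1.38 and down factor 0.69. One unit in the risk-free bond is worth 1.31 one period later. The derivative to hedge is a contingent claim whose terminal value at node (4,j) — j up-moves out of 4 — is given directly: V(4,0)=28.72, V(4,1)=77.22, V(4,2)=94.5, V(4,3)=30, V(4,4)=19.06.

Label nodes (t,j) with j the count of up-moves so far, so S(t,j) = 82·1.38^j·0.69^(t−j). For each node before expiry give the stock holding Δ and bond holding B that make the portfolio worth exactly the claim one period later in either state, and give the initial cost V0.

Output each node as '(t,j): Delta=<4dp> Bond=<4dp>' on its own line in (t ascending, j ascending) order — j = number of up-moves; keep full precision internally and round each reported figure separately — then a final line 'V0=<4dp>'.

(0,0): Delta=-0.1828 Bond=23.9098
(1,0): Delta=-0.7228 Bond=61.8747
(1,1): Delta=-0.1524 Bond=27.8724
(2,0): Delta=0.5794 Bond=30.2153
(2,1): Delta=-0.7963 Bond=86.7959
(2,2): Delta=-0.1160 Bond=30.8357
(3,0): Delta=2.6093 Bond=-15.0992
(3,1): Delta=0.4648 Bond=45.7557
(3,2): Delta=-0.8675 Bond=121.3740
(3,3): Delta=-0.0736 Bond=31.2519
V0=8.9173

The replicating-portfolio and risk-neutral prices coincide; use p* = (1.31−0.69)/(1.38−0.69) = 0.8986 for the latter.
Terminal values V(4,·): V(4,0)=28.7200, V(4,1)=77.2200, V(4,2)=94.5000, V(4,3)=30.0000, V(4,4)=19.0600
Node (3,0) S=26.9377: V=(p*·77.2200+(1−p*)·28.7200)/1.31=55.1906; Δ=(77.2200−28.7200)/(37.1741−18.5870)=2.6093; B=V−Δ·S=-15.0992
Node (3,1) S=53.8755: V=(p*·94.5000+(1−p*)·77.2200)/1.31=70.7992; Δ=(94.5000−77.2200)/(74.3482−37.1741)=0.4648; B=V−Δ·S=45.7557
Node (3,2) S=107.7510: V=(p*·30.0000+(1−p*)·94.5000)/1.31=27.8958; Δ=(30.0000−94.5000)/(148.6963−74.3482)=-0.8675; B=V−Δ·S=121.3740
Node (3,3) S=215.5019: V=(p*·19.0600+(1−p*)·30.0000)/1.31=15.3968; Δ=(19.0600−30.0000)/(297.3926−148.6963)=-0.0736; B=V−Δ·S=31.2519
Node (2,0) S=39.0402: V=(p*·70.7992+(1−p*)·55.1906)/1.31=52.8364; Δ=(70.7992−55.1906)/(53.8755−26.9377)=0.5794; B=V−Δ·S=30.2153
Node (2,1) S=78.0804: V=(p*·27.8958+(1−p*)·70.7992)/1.31=24.6170; Δ=(27.8958−70.7992)/(107.7510−53.8755)=-0.7963; B=V−Δ·S=86.7959
Node (2,2) S=156.1608: V=(p*·15.3968+(1−p*)·27.8958)/1.31=12.7213; Δ=(15.3968−27.8958)/(215.5019−107.7510)=-0.1160; B=V−Δ·S=30.8357
Node (1,0) S=56.5800: V=(p*·24.6170+(1−p*)·52.8364)/1.31=20.9770; Δ=(24.6170−52.8364)/(78.0804−39.0402)=-0.7228; B=V−Δ·S=61.8747
Node (1,1) S=113.1600: V=(p*·12.7213+(1−p*)·24.6170)/1.31=10.6321; Δ=(12.7213−24.6170)/(156.1608−78.0804)=-0.1524; B=V−Δ·S=27.8724
Node (0,0) S=82.0000: V=(p*·10.6321+(1−p*)·20.9770)/1.31=8.9173; Δ=(10.6321−20.9770)/(113.1600−56.5800)=-0.1828; B=V−Δ·S=23.9098
Self-financing check: at every node Δ·S+B equals the discounted successor values.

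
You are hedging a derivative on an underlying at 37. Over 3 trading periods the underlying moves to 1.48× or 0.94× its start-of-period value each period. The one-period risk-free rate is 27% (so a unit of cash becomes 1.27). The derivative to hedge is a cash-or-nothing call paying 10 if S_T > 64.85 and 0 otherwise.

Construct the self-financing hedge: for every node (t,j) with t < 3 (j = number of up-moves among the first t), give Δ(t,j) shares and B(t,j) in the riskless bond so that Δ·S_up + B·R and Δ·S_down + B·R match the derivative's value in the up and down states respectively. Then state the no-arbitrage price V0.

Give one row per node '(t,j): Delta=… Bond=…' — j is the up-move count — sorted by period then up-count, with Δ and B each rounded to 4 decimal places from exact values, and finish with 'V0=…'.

(0,0): Delta=0.1475 Bond=-2.2161
(1,0): Delta=0.2562 Bond=-6.5955
(1,1): Delta=0.1036 Bond=-0.4082
(2,0): Delta=0.0000 Bond=0.0000
(2,1): Delta=0.3598 Bond=-13.7066
(2,2): Delta=0.0000 Bond=7.8740
V0=3.2412

Under the risk-neutral measure, an up-move has probability p* = (R−d)/(u−d) = 0.6111 and values discount at R = 1.27.
Terminal payoffs: V(3,0)=0.0000, V(3,1)=0.0000, V(3,2)=10.0000, V(3,3)=10.0000
Node (2,0) S=32.6932: V=(p*·0.0000+(1−p*)·0.0000)/1.27=0.0000; Δ=(0.0000−0.0000)/(48.3859−30.7316)=0.0000; B=V−Δ·S=0.0000
Node (2,1) S=51.4744: V=(p*·10.0000+(1−p*)·0.0000)/1.27=4.8119; Δ=(10.0000−0.0000)/(76.1821−48.3859)=0.3598; B=V−Δ·S=-13.7066
Node (2,2) S=81.0448: V=(p*·10.0000+(1−p*)·10.0000)/1.27=7.8740; Δ=(10.0000−10.0000)/(119.9463−76.1821)=0.0000; B=V−Δ·S=7.8740
Node (1,0) S=34.7800: V=(p*·4.8119+(1−p*)·0.0000)/1.27=2.3154; Δ=(4.8119−0.0000)/(51.4744−32.6932)=0.2562; B=V−Δ·S=-6.5955
Node (1,1) S=54.7600: V=(p*·7.8740+(1−p*)·4.8119)/1.27=5.2624; Δ=(7.8740−4.8119)/(81.0448−51.4744)=0.1036; B=V−Δ·S=-0.4082
Node (0,0) S=37.0000: V=(p*·5.2624+(1−p*)·2.3154)/1.27=3.2412; Δ=(5.2624−2.3154)/(54.7600−34.7800)=0.1475; B=V−Δ·S=-2.2161
Self-financing check: at every node Δ·S+B equals the discounted successor values.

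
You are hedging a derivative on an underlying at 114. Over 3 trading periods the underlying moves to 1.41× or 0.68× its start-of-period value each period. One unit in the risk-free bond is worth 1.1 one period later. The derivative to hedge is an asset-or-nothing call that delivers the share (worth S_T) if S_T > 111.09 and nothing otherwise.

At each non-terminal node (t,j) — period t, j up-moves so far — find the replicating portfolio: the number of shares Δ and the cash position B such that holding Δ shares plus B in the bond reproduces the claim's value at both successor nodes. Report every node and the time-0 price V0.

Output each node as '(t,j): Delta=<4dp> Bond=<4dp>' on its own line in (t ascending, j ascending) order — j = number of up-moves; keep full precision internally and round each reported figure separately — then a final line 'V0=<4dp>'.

(0,0): Delta=1.2918 Bond=-52.7054
(1,0): Delta=1.4245 Bond=-68.2620
(1,1): Delta=1.2445 Bond=-50.3839
(2,0): Delta=0.0000 Bond=0.0000
(2,1): Delta=1.9315 Bond=-130.5105
(2,2): Delta=1.0000 Bond=0.0000
V0=94.5560

Since d<R<u, set p* = (R−d)/(u−d) = 0.5753; price each node as the discounted p*-expectation of its children.
Payoff layer (t=3): V(3,0)=0.0000, V(3,1)=0.0000, V(3,2)=154.1175, V(3,3)=319.5672
(2,0): S=52.7136. Δ = (V_up−V_dn)/(S_up−S_dn) = (0.0000−0.0000)/(74.3262−35.8452) = 0.0000. V = [p*·0.0000 + (1−p*)·0.0000]/1.1 = 0.0000. B = V − Δ·S = 0.0000.
(2,1): S=109.3032. Δ = (V_up−V_dn)/(S_up−S_dn) = (154.1175−0.0000)/(154.1175−74.3262) = 1.9315. V = [p*·154.1175 + (1−p*)·0.0000]/1.1 = 80.6094. B = V − Δ·S = -130.5105.
(2,2): S=226.6434. Δ = (V_up−V_dn)/(S_up−S_dn) = (319.5672−154.1175)/(319.5672−154.1175) = 1.0000. V = [p*·319.5672 + (1−p*)·154.1175]/1.1 = 226.6434. B = V − Δ·S = 0.0000.
(1,0): S=77.5200. Δ = (V_up−V_dn)/(S_up−S_dn) = (80.6094−0.0000)/(109.3032−52.7136) = 1.4245. V = [p*·80.6094 + (1−p*)·0.0000]/1.1 = 42.1618. B = V − Δ·S = -68.2620.
(1,1): S=160.7400. Δ = (V_up−V_dn)/(S_up−S_dn) = (226.6434−80.6094)/(226.6434−109.3032) = 1.2445. V = [p*·226.6434 + (1−p*)·80.6094]/1.1 = 149.6627. B = V − Δ·S = -50.3839.
(0,0): S=114.0000. Δ = (V_up−V_dn)/(S_up−S_dn) = (149.6627−42.1618)/(160.7400−77.5200) = 1.2918. V = [p*·149.6627 + (1−p*)·42.1618]/1.1 = 94.5560. B = V − Δ·S = -52.7054.
Check: Δ(0,0)·S0 + B(0,0) = 94.5560 = V0.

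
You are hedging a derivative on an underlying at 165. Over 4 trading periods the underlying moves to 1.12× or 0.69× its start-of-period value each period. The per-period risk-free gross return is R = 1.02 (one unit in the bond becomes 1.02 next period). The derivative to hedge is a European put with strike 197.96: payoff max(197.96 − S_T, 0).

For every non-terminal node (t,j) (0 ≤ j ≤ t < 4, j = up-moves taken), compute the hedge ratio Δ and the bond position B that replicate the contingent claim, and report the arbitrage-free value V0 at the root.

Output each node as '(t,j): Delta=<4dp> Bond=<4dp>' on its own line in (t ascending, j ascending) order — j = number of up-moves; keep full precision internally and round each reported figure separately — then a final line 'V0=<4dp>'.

(0,0): Delta=-0.6298 Bond=141.5611
(1,0): Delta=-1.0000 Bond=186.5421
(1,1): Delta=-0.5607 Bond=131.6197
(2,0): Delta=-1.0000 Bond=190.2730
(2,1): Delta=-1.0000 Bond=190.2730
(2,2): Delta=-0.4786 Bond=117.2760
(3,0): Delta=-1.0000 Bond=194.0784
(3,1): Delta=-1.0000 Bond=194.0784
(3,2): Delta=-1.0000 Bond=194.0784
(3,3): Delta=-0.3813 Bond=97.0589
V0=37.6478

No-arbitrage ⇒ martingale measure with p* = (R−d)/(u−d) = 0.7674.
Terminal payoffs: V(4,0)=160.5593, V(4,1)=137.2515, V(4,2)=99.4187, V(4,3)=38.0089, V(4,4)=0.0000
(3,0): S=54.2040. Δ = (V_up−V_dn)/(S_up−S_dn) = (137.2515−160.5593)/(60.7085−37.4007) = -1.0000. V = [p*·137.2515 + (1−p*)·160.5593]/1.02 = 139.8744. B = V − Δ·S = 194.0784.
(3,1): S=87.9833. Δ = (V_up−V_dn)/(S_up−S_dn) = (99.4187−137.2515)/(98.5413−60.7085) = -1.0000. V = [p*·99.4187 + (1−p*)·137.2515]/1.02 = 106.0952. B = V − Δ·S = 194.0784.
(3,2): S=142.8134. Δ = (V_up−V_dn)/(S_up−S_dn) = (38.0089−99.4187)/(159.9511−98.5413) = -1.0000. V = [p*·38.0089 + (1−p*)·99.4187]/1.02 = 51.2650. B = V − Δ·S = 194.0784.
(3,3): S=231.8131. Δ = (V_up−V_dn)/(S_up−S_dn) = (0.0000−38.0089)/(259.6307−159.9511) = -0.3813. V = [p*·0.0000 + (1−p*)·38.0089]/1.02 = 8.6660. B = V − Δ·S = 97.0589.
(2,0): S=78.5565. Δ = (V_up−V_dn)/(S_up−S_dn) = (106.0952−139.8744)/(87.9833−54.2040) = -1.0000. V = [p*·106.0952 + (1−p*)·139.8744]/1.02 = 111.7165. B = V − Δ·S = 190.2730.
(2,1): S=127.5120. Δ = (V_up−V_dn)/(S_up−S_dn) = (51.2650−106.0952)/(142.8134−87.9833) = -1.0000. V = [p*·51.2650 + (1−p*)·106.0952]/1.02 = 62.7610. B = V − Δ·S = 190.2730.
(2,2): S=206.9760. Δ = (V_up−V_dn)/(S_up−S_dn) = (8.6660−51.2650)/(231.8131−142.8134) = -0.4786. V = [p*·8.6660 + (1−p*)·51.2650]/1.02 = 18.2085. B = V − Δ·S = 117.2760.
(1,0): S=113.8500. Δ = (V_up−V_dn)/(S_up−S_dn) = (62.7610−111.7165)/(127.5120−78.5565) = -1.0000. V = [p*·62.7610 + (1−p*)·111.7165]/1.02 = 72.6921. B = V − Δ·S = 186.5421.
(1,1): S=184.8000. Δ = (V_up−V_dn)/(S_up−S_dn) = (18.2085−62.7610)/(206.9760−127.5120) = -0.5607. V = [p*·18.2085 + (1−p*)·62.7610]/1.02 = 28.0094. B = V − Δ·S = 131.6197.
(0,0): S=165.0000. Δ = (V_up−V_dn)/(S_up−S_dn) = (28.0094−72.6921)/(184.8000−113.8500) = -0.6298. V = [p*·28.0094 + (1−p*)·72.6921]/1.02 = 37.6478. B = V − Δ·S = 141.5611.
Self-financing check: at every node Δ·S+B equals the discounted successor values.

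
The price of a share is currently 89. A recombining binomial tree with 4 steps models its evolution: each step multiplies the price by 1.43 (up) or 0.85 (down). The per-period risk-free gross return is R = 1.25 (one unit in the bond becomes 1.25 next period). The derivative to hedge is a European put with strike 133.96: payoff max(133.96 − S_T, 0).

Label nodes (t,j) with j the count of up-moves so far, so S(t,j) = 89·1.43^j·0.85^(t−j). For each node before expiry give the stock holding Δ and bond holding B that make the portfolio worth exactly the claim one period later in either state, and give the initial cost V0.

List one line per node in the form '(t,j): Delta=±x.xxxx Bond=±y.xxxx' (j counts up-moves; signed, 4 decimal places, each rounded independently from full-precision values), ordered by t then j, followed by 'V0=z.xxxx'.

The replicating-portfolio and risk-neutral prices coincide; use p* = (1.25−0.85)/(1.43−0.85) = 0.6897 for the latter.
Payoff layer (t=4): V(4,0)=87.5014, V(4,1)=55.8003, V(4,2)=2.4678, V(4,3)=0.0000, V(4,4)=0.0000
Node (3,0) S=54.6571: V=(p*·55.8003+(1−p*)·87.5014)/1.25=52.5109; Δ=(55.8003−87.5014)/(78.1597−46.4586)=-1.0000; B=V−Δ·S=107.1680
Node (3,1) S=91.9526: V=(p*·2.4678+(1−p*)·55.8003)/1.25=15.2154; Δ=(2.4678−55.8003)/(131.4922−78.1597)=-1.0000; B=V−Δ·S=107.1680
Node (3,2) S=154.6967: V=(p*·0.0000+(1−p*)·2.4678)/1.25=0.6127; Δ=(0.0000−2.4678)/(221.2163−131.4922)=-0.0275; B=V−Δ·S=4.8676
Node (3,3) S=260.2544: V=(p*·0.0000+(1−p*)·0.0000)/1.25=0.0000; Δ=(0.0000−0.0000)/(372.1638−221.2163)=0.0000; B=V−Δ·S=0.0000
Node (2,0) S=64.3025: V=(p*·15.2154+(1−p*)·52.5109)/1.25=21.4319; Δ=(15.2154−52.5109)/(91.9526−54.6571)=-1.0000; B=V−Δ·S=85.7344
Node (2,1) S=108.1795: V=(p*·0.6127+(1−p*)·15.2154)/1.25=4.1157; Δ=(0.6127−15.2154)/(154.6967−91.9526)=-0.2327; B=V−Δ·S=29.2928
Node (2,2) S=181.9961: V=(p*·0.0000+(1−p*)·0.6127)/1.25=0.1521; Δ=(0.0000−0.6127)/(260.2544−154.6967)=-0.0058; B=V−Δ·S=1.2085
Node (1,0) S=75.6500: V=(p*·4.1157+(1−p*)·21.4319)/1.25=7.5917; Δ=(4.1157−21.4319)/(108.1795−64.3025)=-0.3947; B=V−Δ·S=37.4473
Node (1,1) S=127.2700: V=(p*·0.1521+(1−p*)·4.1157)/1.25=1.1057; Δ=(0.1521−4.1157)/(181.9961−108.1795)=-0.0537; B=V−Δ·S=7.9394
Node (0,0) S=89.0000: V=(p*·1.1057+(1−p*)·7.5917)/1.25=2.4949; Δ=(1.1057−7.5917)/(127.2700−75.6500)=-0.1256; B=V−Δ·S=13.6776
The time-0 hedge costs 2.4949, which is the no-arbitrage price.

(0,0): Delta=-0.1256 Bond=13.6776
(1,0): Delta=-0.3947 Bond=37.4473
(1,1): Delta=-0.0537 Bond=7.9394
(2,0): Delta=-1.0000 Bond=85.7344
(2,1): Delta=-0.2327 Bond=29.2928
(2,2): Delta=-0.0058 Bond=1.2085
(3,0): Delta=-1.0000 Bond=107.1680
(3,1): Delta=-1.0000 Bond=107.1680
(3,2): Delta=-0.0275 Bond=4.8676
(3,3): Delta=0.0000 Bond=0.0000
V0=2.4949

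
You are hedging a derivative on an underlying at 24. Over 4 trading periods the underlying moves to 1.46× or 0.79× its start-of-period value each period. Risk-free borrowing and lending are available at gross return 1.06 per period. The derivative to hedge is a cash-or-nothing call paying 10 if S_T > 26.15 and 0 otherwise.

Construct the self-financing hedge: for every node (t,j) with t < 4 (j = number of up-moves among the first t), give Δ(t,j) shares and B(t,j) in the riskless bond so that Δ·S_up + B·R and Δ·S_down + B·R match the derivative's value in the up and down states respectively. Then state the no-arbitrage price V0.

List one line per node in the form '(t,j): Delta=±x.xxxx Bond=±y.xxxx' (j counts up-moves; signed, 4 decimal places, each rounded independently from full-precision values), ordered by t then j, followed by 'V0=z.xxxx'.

Risk-neutral probability p* = (R−d)/(u−d) = (1.06−0.79)/(1.46−0.79) = 0.4030.
Terminal payoffs: V(4,0)=0.0000, V(4,1)=0.0000, V(4,2)=10.0000, V(4,3)=10.0000, V(4,4)=10.0000
(3,0): S=11.8329. Δ = (V_up−V_dn)/(S_up−S_dn) = (0.0000−0.0000)/(17.2761−9.3480) = 0.0000. V = [p*·0.0000 + (1−p*)·0.0000]/1.06 = 0.0000. B = V − Δ·S = 0.0000.
(3,1): S=21.8685. Δ = (V_up−V_dn)/(S_up−S_dn) = (10.0000−0.0000)/(31.9280−17.2761) = 0.6825. V = [p*·10.0000 + (1−p*)·0.0000]/1.06 = 3.8017. B = V − Δ·S = -11.1236.
(3,2): S=40.4151. Δ = (V_up−V_dn)/(S_up−S_dn) = (10.0000−10.0000)/(59.0061−31.9280) = 0.0000. V = [p*·10.0000 + (1−p*)·10.0000]/1.06 = 9.4340. B = V − Δ·S = 9.4340.
(3,3): S=74.6913. Δ = (V_up−V_dn)/(S_up−S_dn) = (10.0000−10.0000)/(109.0492−59.0061) = 0.0000. V = [p*·10.0000 + (1−p*)·10.0000]/1.06 = 9.4340. B = V − Δ·S = 9.4340.
(2,0): S=14.9784. Δ = (V_up−V_dn)/(S_up−S_dn) = (3.8017−0.0000)/(21.8685−11.8329) = 0.3788. V = [p*·3.8017 + (1−p*)·0.0000]/1.06 = 1.4453. B = V − Δ·S = -4.2289.
(2,1): S=27.6816. Δ = (V_up−V_dn)/(S_up−S_dn) = (9.4340−3.8017)/(40.4151−21.8685) = 0.3037. V = [p*·9.4340 + (1−p*)·3.8017]/1.06 = 5.7278. B = V − Δ·S = -2.6785.
(2,2): S=51.1584. Δ = (V_up−V_dn)/(S_up−S_dn) = (9.4340−9.4340)/(74.6913−40.4151) = 0.0000. V = [p*·9.4340 + (1−p*)·9.4340]/1.06 = 8.9000. B = V − Δ·S = 8.9000.
(1,0): S=18.9600. Δ = (V_up−V_dn)/(S_up−S_dn) = (5.7278−1.4453)/(27.6816−14.9784) = 0.3371. V = [p*·5.7278 + (1−p*)·1.4453]/1.06 = 2.9916. B = V − Δ·S = -3.4001.
(1,1): S=35.0400. Δ = (V_up−V_dn)/(S_up−S_dn) = (8.9000−5.7278)/(51.1584−27.6816) = 0.1351. V = [p*·8.9000 + (1−p*)·5.7278]/1.06 = 6.6095. B = V − Δ·S = 1.8749.
(0,0): S=24.0000. Δ = (V_up−V_dn)/(S_up−S_dn) = (6.6095−2.9916)/(35.0400−18.9600) = 0.2250. V = [p*·6.6095 + (1−p*)·2.9916]/1.06 = 4.1977. B = V − Δ·S = -1.2022.
Self-financing check: at every node Δ·S+B equals the discounted successor values.

(0,0): Delta=0.2250 Bond=-1.2022
(1,0): Delta=0.3371 Bond=-3.4001
(1,1): Delta=0.1351 Bond=1.8749
(2,0): Delta=0.3788 Bond=-4.2289
(2,1): Delta=0.3037 Bond=-2.6785
(2,2): Delta=0.0000 Bond=8.9000
(3,0): Delta=0.0000 Bond=0.0000
(3,1): Delta=0.6825 Bond=-11.1236
(3,2): Delta=0.0000 Bond=9.4340
(3,3): Delta=0.0000 Bond=9.4340
V0=4.1977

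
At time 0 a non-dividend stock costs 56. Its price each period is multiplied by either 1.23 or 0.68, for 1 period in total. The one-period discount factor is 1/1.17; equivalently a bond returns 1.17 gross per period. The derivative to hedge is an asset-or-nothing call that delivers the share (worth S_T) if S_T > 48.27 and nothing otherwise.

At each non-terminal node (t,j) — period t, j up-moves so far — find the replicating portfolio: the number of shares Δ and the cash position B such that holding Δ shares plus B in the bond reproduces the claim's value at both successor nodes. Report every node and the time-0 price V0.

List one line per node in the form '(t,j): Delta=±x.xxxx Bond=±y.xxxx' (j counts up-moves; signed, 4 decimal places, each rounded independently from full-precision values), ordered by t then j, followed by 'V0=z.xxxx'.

Under the risk-neutral measure, an up-move has probability p* = (R−d)/(u−d) = 0.8909 and values discount at R = 1.17.
At expiry t=1: V(1,0)=0.0000, V(1,1)=68.8800
(0,0): S=56.0000. Δ = (V_up−V_dn)/(S_up−S_dn) = (68.8800−0.0000)/(68.8800−38.0800) = 2.2364. V = [p*·68.8800 + (1−p*)·0.0000]/1.17 = 52.4494. B = V − Δ·S = -72.7869.
The time-0 hedge costs 52.4494, which is the no-arbitrage price.

(0,0): Delta=2.2364 Bond=-72.7869
V0=52.4494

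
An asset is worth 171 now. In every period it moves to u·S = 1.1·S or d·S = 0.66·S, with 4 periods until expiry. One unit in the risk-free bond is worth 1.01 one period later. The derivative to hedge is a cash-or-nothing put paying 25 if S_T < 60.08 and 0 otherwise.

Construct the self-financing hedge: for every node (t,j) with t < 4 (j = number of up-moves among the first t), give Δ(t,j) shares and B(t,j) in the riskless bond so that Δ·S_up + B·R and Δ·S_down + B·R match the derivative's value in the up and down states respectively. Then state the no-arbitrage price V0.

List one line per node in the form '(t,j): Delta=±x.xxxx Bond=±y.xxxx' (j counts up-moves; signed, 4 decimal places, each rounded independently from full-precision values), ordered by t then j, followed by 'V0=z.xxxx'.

(0,0): Delta=-0.0322 Bond=6.2023
(1,0): Delta=-0.1606 Bond=20.7554
(1,1): Delta=-0.0124 Bond=2.5380
(2,0): Delta=-0.6008 Bond=53.7492
(2,1): Delta=-0.0927 Bond=12.5322
(2,2): Delta=0.0000 Bond=0.0000
(3,0): Delta=0.0000 Bond=24.7525
(3,1): Delta=-0.6934 Bond=61.8812
(3,2): Delta=0.0000 Bond=0.0000
(3,3): Delta=0.0000 Bond=0.0000
V0=0.6962

Risk-neutral probability p* = (R−d)/(u−d) = (1.01−0.66)/(1.1−0.66) = 0.7955.
Terminal values V(4,·): V(4,0)=25.0000, V(4,1)=25.0000, V(4,2)=0.0000, V(4,3)=0.0000, V(4,4)=0.0000
Node (3,0) S=49.1618: V=(p*·25.0000+(1−p*)·25.0000)/1.01=24.7525; Δ=(25.0000−25.0000)/(54.0780−32.4468)=0.0000; B=V−Δ·S=24.7525
Node (3,1) S=81.9364: V=(p*·0.0000+(1−p*)·25.0000)/1.01=5.0630; Δ=(0.0000−25.0000)/(90.1300−54.0780)=-0.6934; B=V−Δ·S=61.8812
Node (3,2) S=136.5606: V=(p*·0.0000+(1−p*)·0.0000)/1.01=0.0000; Δ=(0.0000−0.0000)/(150.2167−90.1300)=0.0000; B=V−Δ·S=0.0000
Node (3,3) S=227.6010: V=(p*·0.0000+(1−p*)·0.0000)/1.01=0.0000; Δ=(0.0000−0.0000)/(250.3611−150.2167)=0.0000; B=V−Δ·S=0.0000
Node (2,0) S=74.4876: V=(p*·5.0630+(1−p*)·24.7525)/1.01=9.0004; Δ=(5.0630−24.7525)/(81.9364−49.1618)=-0.6008; B=V−Δ·S=53.7492
Node (2,1) S=124.1460: V=(p*·0.0000+(1−p*)·5.0630)/1.01=1.0254; Δ=(0.0000−5.0630)/(136.5606−81.9364)=-0.0927; B=V−Δ·S=12.5322
Node (2,2) S=206.9100: V=(p*·0.0000+(1−p*)·0.0000)/1.01=0.0000; Δ=(0.0000−0.0000)/(227.6010−136.5606)=0.0000; B=V−Δ·S=0.0000
Node (1,0) S=112.8600: V=(p*·1.0254+(1−p*)·9.0004)/1.01=2.6303; Δ=(1.0254−9.0004)/(124.1460−74.4876)=-0.1606; B=V−Δ·S=20.7554
Node (1,1) S=188.1000: V=(p*·0.0000+(1−p*)·1.0254)/1.01=0.2077; Δ=(0.0000−1.0254)/(206.9100−124.1460)=-0.0124; B=V−Δ·S=2.5380
Node (0,0) S=171.0000: V=(p*·0.2077+(1−p*)·2.6303)/1.01=0.6962; Δ=(0.2077−2.6303)/(188.1000−112.8600)=-0.0322; B=V−Δ·S=6.2023
Check: Δ(0,0)·S0 + B(0,0) = 0.6962 = V0.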